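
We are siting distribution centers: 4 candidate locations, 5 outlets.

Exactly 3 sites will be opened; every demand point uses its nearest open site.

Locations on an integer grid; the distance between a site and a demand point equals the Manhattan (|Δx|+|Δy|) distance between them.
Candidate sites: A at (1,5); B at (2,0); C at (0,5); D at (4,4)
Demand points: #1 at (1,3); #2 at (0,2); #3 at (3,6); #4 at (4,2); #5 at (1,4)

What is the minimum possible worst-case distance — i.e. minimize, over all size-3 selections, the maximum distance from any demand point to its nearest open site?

Open {A, C, D}.
  Farthest demand point is #2 at distance 3 (to C); all others are ≤ 3.
With {B, C, D} the worst case is 3.
With {A, B, C} the worst case is 4.
No size-3 selection achieves below 3.

3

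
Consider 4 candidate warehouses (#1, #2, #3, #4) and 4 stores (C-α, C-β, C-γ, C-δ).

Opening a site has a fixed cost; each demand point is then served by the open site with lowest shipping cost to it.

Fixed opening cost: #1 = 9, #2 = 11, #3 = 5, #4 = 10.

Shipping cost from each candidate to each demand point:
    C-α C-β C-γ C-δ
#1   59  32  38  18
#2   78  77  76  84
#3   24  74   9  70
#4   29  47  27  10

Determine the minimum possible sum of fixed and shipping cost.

Open {#1, #3}: assign each demand point to its cheapest open site.
  C-α→#3 24, C-β→#1 32, C-γ→#3 9, C-δ→#1 18
  shipping cost 83, fixed 14 → total 97.
Compare {#1, #3, #4}: shipping cost 75 + fixed 24 = 99.
Compare {#3, #4}: shipping cost 90 + fixed 15 = 105.
Compare {#1, #2, #3}: shipping cost 83 + fixed 25 = 108.
All other subsets cost ≥ 99. Minimum total cost: 97.

97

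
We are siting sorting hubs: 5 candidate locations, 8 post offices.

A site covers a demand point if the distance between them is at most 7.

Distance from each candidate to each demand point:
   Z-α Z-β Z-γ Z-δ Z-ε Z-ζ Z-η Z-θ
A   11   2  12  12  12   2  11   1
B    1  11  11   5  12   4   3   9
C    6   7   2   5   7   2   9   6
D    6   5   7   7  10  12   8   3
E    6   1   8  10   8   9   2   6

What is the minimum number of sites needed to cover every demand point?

2

Coverage sets (demand points within 7 of each site):
  A: {Z-β, Z-ζ, Z-θ}
  B: {Z-α, Z-δ, Z-ζ, Z-η}
  C: {Z-α, Z-β, Z-γ, Z-δ, Z-ε, Z-ζ, Z-θ}
  D: {Z-α, Z-β, Z-γ, Z-δ, Z-θ}
  E: {Z-α, Z-β, Z-η, Z-θ}
No single site covers all 8 demand points.
But {B, C} covers everything, so the minimum is 2.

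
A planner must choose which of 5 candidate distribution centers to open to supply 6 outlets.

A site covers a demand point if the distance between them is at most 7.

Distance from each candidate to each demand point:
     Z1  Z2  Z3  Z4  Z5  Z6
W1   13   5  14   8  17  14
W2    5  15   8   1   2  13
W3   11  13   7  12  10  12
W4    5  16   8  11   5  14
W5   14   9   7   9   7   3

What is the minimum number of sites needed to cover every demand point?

3

Coverage sets (demand points within 7 of each site):
  W1: {Z2}
  W2: {Z1, Z4, Z5}
  W3: {Z3}
  W4: {Z1, Z5}
  W5: {Z3, Z5, Z6}
No 2 sites suffice: every size-2 union leaves at least one demand point uncovered.
But {W1, W2, W5} covers everything, so the minimum is 3.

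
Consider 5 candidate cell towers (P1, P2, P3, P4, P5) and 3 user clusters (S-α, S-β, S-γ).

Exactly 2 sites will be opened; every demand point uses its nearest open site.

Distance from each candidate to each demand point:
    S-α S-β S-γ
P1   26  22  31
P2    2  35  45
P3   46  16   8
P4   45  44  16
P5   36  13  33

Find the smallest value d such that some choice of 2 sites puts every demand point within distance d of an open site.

Open {P2, P3}.
  Farthest demand point is S-β at distance 16 (to P3); all others are ≤ 16.
With {P1, P3} the worst case is 26.
With {P1, P4} the worst case is 26.
No size-2 selection achieves below 16.

16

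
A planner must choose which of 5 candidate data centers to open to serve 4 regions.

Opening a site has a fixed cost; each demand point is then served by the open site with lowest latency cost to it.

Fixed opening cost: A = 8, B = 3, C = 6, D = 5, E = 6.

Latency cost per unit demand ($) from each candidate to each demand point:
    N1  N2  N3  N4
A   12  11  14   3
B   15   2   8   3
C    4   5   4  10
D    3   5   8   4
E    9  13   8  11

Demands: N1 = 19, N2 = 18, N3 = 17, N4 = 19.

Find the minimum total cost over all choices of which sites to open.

232

Open {B, C, D}: assign each demand point to its cheapest open site.
  N1→D 19×3=57, N2→B 18×2=36, N3→C 17×4=68, N4→B 19×3=57
  latency cost 218, fixed 14 → total 232.
Compare {B, C, D, E}: latency cost 218 + fixed 20 = 238.
Compare {A, B, C, D}: latency cost 218 + fixed 22 = 240.
Compare {B, C}: latency cost 237 + fixed 9 = 246.
All other subsets cost ≥ 238. Minimum total cost: 232.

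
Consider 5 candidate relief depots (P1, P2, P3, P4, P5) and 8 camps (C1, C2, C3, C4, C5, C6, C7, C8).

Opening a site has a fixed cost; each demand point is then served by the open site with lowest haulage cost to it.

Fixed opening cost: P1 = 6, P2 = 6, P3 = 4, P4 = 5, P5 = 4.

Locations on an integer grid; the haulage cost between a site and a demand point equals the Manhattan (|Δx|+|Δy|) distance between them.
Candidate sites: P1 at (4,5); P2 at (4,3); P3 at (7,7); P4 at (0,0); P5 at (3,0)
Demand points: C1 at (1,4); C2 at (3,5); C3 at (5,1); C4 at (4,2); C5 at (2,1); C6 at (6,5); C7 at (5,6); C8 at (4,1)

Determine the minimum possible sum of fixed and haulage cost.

Open {P1, P5}: assign each demand point to its cheapest open site.
  C1→P1 4, C2→P1 1, C3→P5 3, C4→P1 3, C5→P5 2, C6→P1 2, C7→P1 2, C8→P5 2
  haulage cost 19, fixed 10 → total 29.
Compare {P2}: haulage cost 25 + fixed 6 = 31.
Compare {P1, P2}: haulage cost 19 + fixed 12 = 31.
Compare {P1}: haulage cost 27 + fixed 6 = 33.
All other subsets cost ≥ 31. Minimum total cost: 29.

29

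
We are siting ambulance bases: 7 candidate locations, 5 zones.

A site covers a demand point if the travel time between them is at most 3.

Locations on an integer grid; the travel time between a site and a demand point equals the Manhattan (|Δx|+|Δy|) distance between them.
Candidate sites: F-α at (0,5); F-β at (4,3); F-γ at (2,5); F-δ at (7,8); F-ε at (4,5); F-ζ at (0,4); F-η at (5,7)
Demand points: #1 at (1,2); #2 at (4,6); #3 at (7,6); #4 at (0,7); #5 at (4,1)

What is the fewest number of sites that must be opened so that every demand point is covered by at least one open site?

3

Coverage sets (demand points within 3 of each site):
  F-α: {#4}
  F-β: {#2, #5}
  F-γ: {#2}
  F-δ: {#3}
  F-ε: {#2}
  F-ζ: {#1, #4}
  F-η: {#2, #3}
No 2 sites suffice: every size-2 union leaves at least one demand point uncovered.
But {F-β, F-δ, F-ζ} covers everything, so the minimum is 3.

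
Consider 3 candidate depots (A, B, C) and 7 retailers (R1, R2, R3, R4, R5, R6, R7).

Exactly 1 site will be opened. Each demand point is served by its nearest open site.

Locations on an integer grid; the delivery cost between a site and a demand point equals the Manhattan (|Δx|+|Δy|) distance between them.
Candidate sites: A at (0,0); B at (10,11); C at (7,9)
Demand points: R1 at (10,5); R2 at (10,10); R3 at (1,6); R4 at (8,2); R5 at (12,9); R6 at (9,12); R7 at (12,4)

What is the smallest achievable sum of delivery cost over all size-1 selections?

Open {B}.
  R1→B 6, R2→B 1, R3→B 14, R4→B 11, R5→B 4, R6→B 2, R7→B 9  ⇒ total 47.
Compare {C}: total 48.
Compare {A}: total 110.

47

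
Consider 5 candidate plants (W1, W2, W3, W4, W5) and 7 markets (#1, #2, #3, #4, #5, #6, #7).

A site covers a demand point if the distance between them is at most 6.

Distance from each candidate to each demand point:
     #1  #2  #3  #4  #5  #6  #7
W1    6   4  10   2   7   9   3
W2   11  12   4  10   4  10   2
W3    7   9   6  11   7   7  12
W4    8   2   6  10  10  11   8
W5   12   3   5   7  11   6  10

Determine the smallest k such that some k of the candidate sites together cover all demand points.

Coverage sets (demand points within 6 of each site):
  W1: {#1, #2, #4, #7}
  W2: {#3, #5, #7}
  W3: {#3}
  W4: {#2, #3}
  W5: {#2, #3, #6}
No 2 sites suffice: every size-2 union leaves at least one demand point uncovered.
But {W1, W2, W5} covers everything, so the minimum is 3.

3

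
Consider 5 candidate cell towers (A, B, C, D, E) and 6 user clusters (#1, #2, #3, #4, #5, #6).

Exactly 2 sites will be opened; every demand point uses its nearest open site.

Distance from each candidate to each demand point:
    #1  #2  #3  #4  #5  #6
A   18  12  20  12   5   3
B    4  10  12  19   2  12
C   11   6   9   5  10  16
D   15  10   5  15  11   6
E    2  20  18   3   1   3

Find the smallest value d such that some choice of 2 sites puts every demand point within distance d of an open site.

9

Open {C, E}.
  Farthest demand point is #3 at distance 9 (to C); all others are ≤ 9.
With {D, E} the worst case is 10.
With {A, C} the worst case is 11.
No size-2 selection achieves below 9.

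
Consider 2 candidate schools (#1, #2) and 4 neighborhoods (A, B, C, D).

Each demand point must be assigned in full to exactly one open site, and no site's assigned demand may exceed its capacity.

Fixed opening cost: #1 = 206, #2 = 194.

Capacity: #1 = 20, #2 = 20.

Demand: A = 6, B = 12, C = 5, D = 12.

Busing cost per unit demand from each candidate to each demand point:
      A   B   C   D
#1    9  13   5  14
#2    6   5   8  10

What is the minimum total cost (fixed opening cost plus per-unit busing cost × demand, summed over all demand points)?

Open {#1, #2}; cheapest assignment that respects the capacities:
  #1 (cap 20, load 17): C, D — cost 5×5 + 12×14 = 193
  #2 (cap 20, load 18): A, B — cost 6×6 + 12×5 = 96
  Shipping 289, fixed 400 → total 689.
  Any other capacity-feasible assignment to {#1, #2} ships for at least 289.
Total demand is 35 and no other set of sites has combined capacity ≥ 35, so {#1, #2} is the only feasible choice of open sites. Minimum: 689.

689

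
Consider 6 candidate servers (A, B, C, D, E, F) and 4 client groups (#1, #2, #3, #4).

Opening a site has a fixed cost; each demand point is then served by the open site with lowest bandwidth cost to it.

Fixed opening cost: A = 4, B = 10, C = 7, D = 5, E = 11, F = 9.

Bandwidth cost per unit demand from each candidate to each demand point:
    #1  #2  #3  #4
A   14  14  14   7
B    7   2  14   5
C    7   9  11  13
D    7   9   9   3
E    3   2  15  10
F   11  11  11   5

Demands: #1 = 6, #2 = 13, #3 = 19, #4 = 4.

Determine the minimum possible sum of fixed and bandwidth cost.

243

Open {D, E}: assign each demand point to its cheapest open site.
  #1→E 6×3=18, #2→E 13×2=26, #3→D 19×9=171, #4→D 4×3=12
  bandwidth cost 227, fixed 16 → total 243.
Compare {A, D, E}: bandwidth cost 227 + fixed 20 = 247.
Compare {C, D, E}: bandwidth cost 227 + fixed 23 = 250.
Compare {D, E, F}: bandwidth cost 227 + fixed 25 = 252.
All other subsets cost ≥ 247. Minimum total cost: 243.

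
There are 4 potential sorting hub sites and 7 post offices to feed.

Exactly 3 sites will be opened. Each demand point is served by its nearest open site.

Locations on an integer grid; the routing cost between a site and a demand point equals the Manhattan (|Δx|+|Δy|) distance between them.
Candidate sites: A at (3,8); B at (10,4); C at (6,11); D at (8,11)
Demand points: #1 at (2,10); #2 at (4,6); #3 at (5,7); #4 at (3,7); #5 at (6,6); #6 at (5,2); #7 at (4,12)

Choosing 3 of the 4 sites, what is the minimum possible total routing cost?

25

Open {A, B, C}.
  #1→A 3, #2→A 3, #3→A 3, #4→A 1, #5→A 5, #6→B 7, #7→C 3  ⇒ total 25.
Compare {A, C, D}: total 26.
Compare {A, B, D}: total 27.
No size-3 selection does better; minimum is 25.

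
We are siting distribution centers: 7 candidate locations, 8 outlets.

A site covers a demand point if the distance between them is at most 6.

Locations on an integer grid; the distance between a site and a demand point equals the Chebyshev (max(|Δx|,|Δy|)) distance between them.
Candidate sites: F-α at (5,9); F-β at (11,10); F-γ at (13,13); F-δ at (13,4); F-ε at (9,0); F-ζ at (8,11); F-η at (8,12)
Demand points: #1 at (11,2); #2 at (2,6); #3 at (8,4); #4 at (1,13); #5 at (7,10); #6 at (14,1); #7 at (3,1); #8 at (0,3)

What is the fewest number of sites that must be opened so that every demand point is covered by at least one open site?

Coverage sets (demand points within 6 of each site):
  F-α: {#2, #3, #4, #5, #8}
  F-β: {#3, #5}
  F-γ: {#5}
  F-δ: {#1, #3, #5, #6}
  F-ε: {#1, #3, #6, #7}
  F-ζ: {#2, #5}
  F-η: {#2, #5}
No single site covers all 8 demand points.
But {F-α, F-ε} covers everything, so the minimum is 2.

2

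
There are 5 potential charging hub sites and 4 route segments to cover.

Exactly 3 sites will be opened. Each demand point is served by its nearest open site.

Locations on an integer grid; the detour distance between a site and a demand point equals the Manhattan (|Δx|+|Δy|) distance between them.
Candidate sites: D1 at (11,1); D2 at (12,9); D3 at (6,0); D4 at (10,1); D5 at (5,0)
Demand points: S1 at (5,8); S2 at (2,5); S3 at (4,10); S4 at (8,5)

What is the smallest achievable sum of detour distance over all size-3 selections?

31

Open {D2, D4, D5}.
  S1→D2 8, S2→D5 8, S3→D2 9, S4→D4 6  ⇒ total 31.
Compare {D1, D2, D5}: total 32.
Compare {D2, D3, D4}: total 32.
No size-3 selection does better; minimum is 31.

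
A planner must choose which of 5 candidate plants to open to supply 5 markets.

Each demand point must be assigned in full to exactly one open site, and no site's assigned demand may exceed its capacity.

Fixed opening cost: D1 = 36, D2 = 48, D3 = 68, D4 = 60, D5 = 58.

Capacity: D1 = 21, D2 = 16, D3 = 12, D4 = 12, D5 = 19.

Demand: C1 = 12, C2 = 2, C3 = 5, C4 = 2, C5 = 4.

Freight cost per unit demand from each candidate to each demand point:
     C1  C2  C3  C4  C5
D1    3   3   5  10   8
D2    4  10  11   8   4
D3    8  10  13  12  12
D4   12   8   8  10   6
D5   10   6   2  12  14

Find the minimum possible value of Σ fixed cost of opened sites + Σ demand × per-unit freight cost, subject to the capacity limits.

Open {D1, D2}; cheapest assignment that respects the capacities:
  D1 (cap 21, load 19): C1, C2, C3 — cost 12×3 + 2×3 + 5×5 = 67
  D2 (cap 16, load 6): C4, C5 — cost 2×8 + 4×4 = 32
  Shipping 99, fixed 84 → total 183.
  Any other capacity-feasible assignment to {D1, D2} ships for at least 99.
Compare {D1, D5}: its best feasible assignment gives total 198.
Compare {D1, D4}: its best feasible assignment gives total 207.
Every other set of open sites that can feasibly serve all demand totals ≥ 198 even under its best assignment. Minimum: 183.

183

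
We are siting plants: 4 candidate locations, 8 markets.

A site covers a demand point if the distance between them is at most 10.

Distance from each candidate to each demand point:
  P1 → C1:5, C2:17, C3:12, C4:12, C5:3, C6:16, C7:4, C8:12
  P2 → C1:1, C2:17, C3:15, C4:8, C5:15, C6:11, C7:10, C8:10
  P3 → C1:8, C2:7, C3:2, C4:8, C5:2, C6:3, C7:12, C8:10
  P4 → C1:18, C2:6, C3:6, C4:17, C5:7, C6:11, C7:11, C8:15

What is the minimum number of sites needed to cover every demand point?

2

Coverage sets (demand points within 10 of each site):
  P1: {C1, C5, C7}
  P2: {C1, C4, C7, C8}
  P3: {C1, C2, C3, C4, C5, C6, C8}
  P4: {C2, C3, C5}
No single site covers all 8 demand points.
But {P1, P3} covers everything, so the minimum is 2.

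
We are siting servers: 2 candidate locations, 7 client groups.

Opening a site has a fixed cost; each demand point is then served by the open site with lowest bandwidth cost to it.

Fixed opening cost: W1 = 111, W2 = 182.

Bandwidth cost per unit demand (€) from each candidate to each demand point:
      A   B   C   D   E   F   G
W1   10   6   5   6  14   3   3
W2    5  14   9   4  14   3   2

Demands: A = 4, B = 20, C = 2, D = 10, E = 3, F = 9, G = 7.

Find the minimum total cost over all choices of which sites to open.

Open {W1}: assign each demand point to its cheapest open site.
  A→W1 4×10=40, B→W1 20×6=120, C→W1 2×5=10, D→W1 10×6=60, E→W1 3×14=42, F→W1 9×3=27, G→W1 7×3=21
  bandwidth cost 320, fixed 111 → total 431.
Compare {W1, W2}: bandwidth cost 273 + fixed 293 = 566.
Compare {W2}: bandwidth cost 441 + fixed 182 = 623.

431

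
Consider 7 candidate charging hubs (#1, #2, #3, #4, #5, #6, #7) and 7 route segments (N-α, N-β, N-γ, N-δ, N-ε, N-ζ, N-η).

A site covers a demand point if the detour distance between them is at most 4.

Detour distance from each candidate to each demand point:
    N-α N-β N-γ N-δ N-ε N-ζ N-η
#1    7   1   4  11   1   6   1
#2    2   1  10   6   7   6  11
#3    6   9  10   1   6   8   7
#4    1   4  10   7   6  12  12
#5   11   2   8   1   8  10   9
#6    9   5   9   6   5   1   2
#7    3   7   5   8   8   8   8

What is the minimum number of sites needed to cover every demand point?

4

Coverage sets (demand points within 4 of each site):
  #1: {N-β, N-γ, N-ε, N-η}
  #2: {N-α, N-β}
  #3: {N-δ}
  #4: {N-α, N-β}
  #5: {N-β, N-δ}
  #6: {N-ζ, N-η}
  #7: {N-α}
No 3 sites suffice: every size-3 union leaves at least one demand point uncovered.
But {#1, #2, #3, #6} covers everything, so the minimum is 4.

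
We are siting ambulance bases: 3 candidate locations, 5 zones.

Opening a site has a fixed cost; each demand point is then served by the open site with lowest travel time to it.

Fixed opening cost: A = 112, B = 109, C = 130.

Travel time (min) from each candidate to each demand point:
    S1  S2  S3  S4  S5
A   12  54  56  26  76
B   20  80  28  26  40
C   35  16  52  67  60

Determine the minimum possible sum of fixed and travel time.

Open {B}: assign each demand point to its cheapest open site.
  S1→B 20, S2→B 80, S3→B 28, S4→B 26, S5→B 40
  travel time 194, fixed 109 → total 303.
Compare {A}: travel time 224 + fixed 112 = 336.
Compare {C}: travel time 230 + fixed 130 = 360.
Compare {B, C}: travel time 130 + fixed 239 = 369.
All other subsets cost ≥ 336. Minimum total cost: 303.

303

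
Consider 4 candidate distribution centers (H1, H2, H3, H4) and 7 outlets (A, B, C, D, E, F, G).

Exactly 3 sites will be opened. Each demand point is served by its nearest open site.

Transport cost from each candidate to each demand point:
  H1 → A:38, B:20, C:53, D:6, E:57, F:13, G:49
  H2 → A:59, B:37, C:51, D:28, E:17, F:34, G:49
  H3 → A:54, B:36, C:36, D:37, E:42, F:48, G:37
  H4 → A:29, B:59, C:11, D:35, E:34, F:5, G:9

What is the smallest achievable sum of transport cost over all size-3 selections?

97

Open {H1, H2, H4}.
  A→H4 29, B→H1 20, C→H4 11, D→H1 6, E→H2 17, F→H4 5, G→H4 9  ⇒ total 97.
Compare {H1, H3, H4}: total 114.
Compare {H2, H3, H4}: total 135.
No size-3 selection does better; minimum is 97.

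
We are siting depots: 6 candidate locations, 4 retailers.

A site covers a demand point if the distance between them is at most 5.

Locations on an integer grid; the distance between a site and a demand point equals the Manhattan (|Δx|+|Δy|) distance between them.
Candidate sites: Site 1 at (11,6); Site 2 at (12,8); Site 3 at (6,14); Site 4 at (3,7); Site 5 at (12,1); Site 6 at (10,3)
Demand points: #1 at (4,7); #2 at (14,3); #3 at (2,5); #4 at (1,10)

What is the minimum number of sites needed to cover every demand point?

2

Coverage sets (demand points within 5 of each site):
  Site 1: {}
  Site 2: {}
  Site 3: {}
  Site 4: {#1, #3, #4}
  Site 5: {#2}
  Site 6: {#2}
No single site covers all 4 demand points.
But {Site 4, Site 5} covers everything, so the minimum is 2.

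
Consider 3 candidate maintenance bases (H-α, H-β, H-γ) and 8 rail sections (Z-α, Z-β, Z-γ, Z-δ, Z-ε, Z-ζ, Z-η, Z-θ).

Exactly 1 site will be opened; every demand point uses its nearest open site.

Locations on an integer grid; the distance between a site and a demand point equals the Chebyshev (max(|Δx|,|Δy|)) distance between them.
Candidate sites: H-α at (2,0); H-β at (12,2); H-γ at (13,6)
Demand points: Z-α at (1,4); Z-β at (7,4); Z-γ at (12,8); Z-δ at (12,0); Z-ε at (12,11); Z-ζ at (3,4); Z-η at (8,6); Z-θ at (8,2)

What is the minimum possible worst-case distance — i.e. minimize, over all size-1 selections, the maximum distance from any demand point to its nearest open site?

Open {H-α}.
  Farthest demand point is Z-ε at distance 11 (to H-α); all others are ≤ 11.
With {H-β} the worst case is 11.
With {H-γ} the worst case is 12.
No size-1 selection achieves below 11.

11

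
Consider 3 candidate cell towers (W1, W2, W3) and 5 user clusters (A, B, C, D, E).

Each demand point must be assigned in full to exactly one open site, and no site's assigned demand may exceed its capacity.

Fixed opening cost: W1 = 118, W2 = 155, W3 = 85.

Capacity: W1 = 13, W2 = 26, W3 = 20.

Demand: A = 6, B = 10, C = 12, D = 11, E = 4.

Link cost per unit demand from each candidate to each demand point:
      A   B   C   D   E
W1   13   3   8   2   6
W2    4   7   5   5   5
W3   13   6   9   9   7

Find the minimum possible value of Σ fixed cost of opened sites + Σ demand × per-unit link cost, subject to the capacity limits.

Open {W2, W3}; cheapest assignment that respects the capacities:
  W2 (cap 26, load 23): C, D — cost 12×5 + 11×5 = 115
  W3 (cap 20, load 20): A, B, E — cost 6×13 + 10×6 + 4×7 = 166
  Shipping 281, fixed 240 → total 521.
  Any other capacity-feasible assignment to {W2, W3} ships for at least 281.
Compare {W1, W2, W3}: its best feasible assignment gives total 544.
Every other set of open sites that can feasibly serve all demand totals ≥ 544 even under its best assignment. Minimum: 521.

521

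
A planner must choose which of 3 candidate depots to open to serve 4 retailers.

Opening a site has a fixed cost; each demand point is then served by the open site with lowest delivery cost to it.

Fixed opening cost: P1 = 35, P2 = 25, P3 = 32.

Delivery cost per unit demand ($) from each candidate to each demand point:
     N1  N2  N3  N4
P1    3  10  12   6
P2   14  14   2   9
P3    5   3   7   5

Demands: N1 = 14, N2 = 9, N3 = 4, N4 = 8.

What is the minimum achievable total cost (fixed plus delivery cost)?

197

Open {P3}: assign each demand point to its cheapest open site.
  N1→P3 14×5=70, N2→P3 9×3=27, N3→P3 4×7=28, N4→P3 8×5=40
  delivery cost 165, fixed 32 → total 197.
Compare {P2, P3}: delivery cost 145 + fixed 57 = 202.
Compare {P1, P3}: delivery cost 137 + fixed 67 = 204.
Compare {P1, P2, P3}: delivery cost 117 + fixed 92 = 209.
All other subsets cost ≥ 202. Minimum total cost: 197.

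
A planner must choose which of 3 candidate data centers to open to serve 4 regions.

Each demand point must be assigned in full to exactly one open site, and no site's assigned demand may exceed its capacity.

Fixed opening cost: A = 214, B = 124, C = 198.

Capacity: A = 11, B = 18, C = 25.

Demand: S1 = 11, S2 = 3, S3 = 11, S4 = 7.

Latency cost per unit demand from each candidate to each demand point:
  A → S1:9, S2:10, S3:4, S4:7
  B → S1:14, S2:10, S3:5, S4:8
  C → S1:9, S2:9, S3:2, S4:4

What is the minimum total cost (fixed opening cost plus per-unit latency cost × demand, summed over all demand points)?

526

Open {B, C}; cheapest assignment that respects the capacities:
  B (cap 18, load 7): S4 — cost 7×8 = 56
  C (cap 25, load 25): S1, S2, S3 — cost 11×9 + 3×9 + 11×2 = 148
  Shipping 204, fixed 322 → total 526.
  Any other capacity-feasible assignment to {B, C} ships for at least 204.
Compare {A, C}: its best feasible assignment gives total 588.
Compare {A, B, C}: its best feasible assignment gives total 712.
Every other set of open sites that can feasibly serve all demand totals ≥ 588 even under its best assignment. Minimum: 526.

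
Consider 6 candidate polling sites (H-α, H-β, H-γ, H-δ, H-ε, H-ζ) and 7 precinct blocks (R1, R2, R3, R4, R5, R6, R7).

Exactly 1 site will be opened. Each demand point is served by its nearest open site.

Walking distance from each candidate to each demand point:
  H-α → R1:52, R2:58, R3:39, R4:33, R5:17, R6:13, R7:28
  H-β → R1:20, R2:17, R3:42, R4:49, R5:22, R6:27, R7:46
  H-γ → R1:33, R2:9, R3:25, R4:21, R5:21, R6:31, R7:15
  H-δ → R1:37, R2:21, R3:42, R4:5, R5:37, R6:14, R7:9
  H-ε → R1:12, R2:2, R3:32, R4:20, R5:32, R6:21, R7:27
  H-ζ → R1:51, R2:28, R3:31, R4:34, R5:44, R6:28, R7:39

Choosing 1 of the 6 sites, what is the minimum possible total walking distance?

146

Open {H-ε}.
  R1→H-ε 12, R2→H-ε 2, R3→H-ε 32, R4→H-ε 20, R5→H-ε 32, R6→H-ε 21, R7→H-ε 27  ⇒ total 146.
Compare {H-γ}: total 155.
Compare {H-δ}: total 165.
No size-1 selection does better; minimum is 146.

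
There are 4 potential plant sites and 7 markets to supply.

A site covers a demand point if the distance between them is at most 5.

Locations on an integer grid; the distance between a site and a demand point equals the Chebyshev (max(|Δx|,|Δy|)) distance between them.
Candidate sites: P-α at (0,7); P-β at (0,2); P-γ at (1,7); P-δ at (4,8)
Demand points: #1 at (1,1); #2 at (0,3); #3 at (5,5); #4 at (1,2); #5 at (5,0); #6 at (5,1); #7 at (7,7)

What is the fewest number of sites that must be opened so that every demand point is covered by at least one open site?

2

Coverage sets (demand points within 5 of each site):
  P-α: {#2, #3, #4}
  P-β: {#1, #2, #3, #4, #5, #6}
  P-γ: {#2, #3, #4}
  P-δ: {#2, #3, #7}
No single site covers all 7 demand points.
But {P-β, P-δ} covers everything, so the minimum is 2.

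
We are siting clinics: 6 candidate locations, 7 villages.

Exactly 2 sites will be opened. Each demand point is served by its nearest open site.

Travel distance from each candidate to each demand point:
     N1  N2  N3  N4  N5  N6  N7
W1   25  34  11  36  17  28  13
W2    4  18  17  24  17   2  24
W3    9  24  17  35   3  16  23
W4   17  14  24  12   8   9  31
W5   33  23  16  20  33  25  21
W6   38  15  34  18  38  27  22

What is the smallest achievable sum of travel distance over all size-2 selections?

81

Open {W2, W4}.
  N1→W2 4, N2→W4 14, N3→W2 17, N4→W4 12, N5→W4 8, N6→W2 2, N7→W2 24  ⇒ total 81.
Compare {W1, W4}: total 84.
Compare {W3, W4}: total 87.
No size-2 selection does better; minimum is 81.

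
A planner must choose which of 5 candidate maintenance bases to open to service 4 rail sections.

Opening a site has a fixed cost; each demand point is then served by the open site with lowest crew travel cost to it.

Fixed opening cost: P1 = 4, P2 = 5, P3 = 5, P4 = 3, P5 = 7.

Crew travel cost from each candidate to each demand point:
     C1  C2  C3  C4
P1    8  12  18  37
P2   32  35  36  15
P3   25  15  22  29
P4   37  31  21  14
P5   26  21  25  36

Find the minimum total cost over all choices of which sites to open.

59

Open {P1, P4}: assign each demand point to its cheapest open site.
  C1→P1 8, C2→P1 12, C3→P1 18, C4→P4 14
  crew travel cost 52, fixed 7 → total 59.
Compare {P1, P2}: crew travel cost 53 + fixed 9 = 62.
Compare {P1, P2, P4}: crew travel cost 52 + fixed 12 = 64.
Compare {P1, P3, P4}: crew travel cost 52 + fixed 12 = 64.
All other subsets cost ≥ 62. Minimum total cost: 59.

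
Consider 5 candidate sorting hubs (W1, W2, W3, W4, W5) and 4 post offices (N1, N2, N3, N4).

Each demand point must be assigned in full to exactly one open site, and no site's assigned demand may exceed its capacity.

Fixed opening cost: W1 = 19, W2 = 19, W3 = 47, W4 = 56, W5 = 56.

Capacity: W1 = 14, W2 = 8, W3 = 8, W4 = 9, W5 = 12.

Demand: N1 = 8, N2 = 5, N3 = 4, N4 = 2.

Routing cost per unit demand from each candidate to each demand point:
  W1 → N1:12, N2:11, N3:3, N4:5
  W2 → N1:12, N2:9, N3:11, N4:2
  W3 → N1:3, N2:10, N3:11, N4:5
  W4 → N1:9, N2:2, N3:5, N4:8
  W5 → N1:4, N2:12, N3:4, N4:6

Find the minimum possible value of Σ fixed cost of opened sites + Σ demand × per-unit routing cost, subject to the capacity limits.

Open {W1, W3}; cheapest assignment that respects the capacities:
  W1 (cap 14, load 11): N2, N3, N4 — cost 5×11 + 4×3 + 2×5 = 77
  W3 (cap 8, load 8): N1 — cost 8×3 = 24
  Shipping 101, fixed 66 → total 167.
  Any other capacity-feasible assignment to {W1, W3} ships for at least 101.
Compare {W1, W2, W3}: its best feasible assignment gives total 170.
Compare {W2, W5}: its best feasible assignment gives total 172.
Every other set of open sites that can feasibly serve all demand totals ≥ 170 even under its best assignment. Minimum: 167.

167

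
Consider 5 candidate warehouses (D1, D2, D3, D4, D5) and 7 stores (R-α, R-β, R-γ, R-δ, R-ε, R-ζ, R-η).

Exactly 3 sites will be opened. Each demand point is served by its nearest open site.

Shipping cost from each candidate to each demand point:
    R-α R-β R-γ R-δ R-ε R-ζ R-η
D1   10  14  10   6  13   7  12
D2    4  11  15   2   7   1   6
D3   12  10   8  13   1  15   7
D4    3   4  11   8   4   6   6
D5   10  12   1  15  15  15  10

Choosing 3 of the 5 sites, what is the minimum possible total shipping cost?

Open {D2, D4, D5}.
  R-α→D4 3, R-β→D4 4, R-γ→D5 1, R-δ→D2 2, R-ε→D4 4, R-ζ→D2 1, R-η→D2 6  ⇒ total 21.
Compare {D2, D3, D4}: total 25.
Compare {D2, D3, D5}: total 25.
No size-3 selection does better; minimum is 21.

21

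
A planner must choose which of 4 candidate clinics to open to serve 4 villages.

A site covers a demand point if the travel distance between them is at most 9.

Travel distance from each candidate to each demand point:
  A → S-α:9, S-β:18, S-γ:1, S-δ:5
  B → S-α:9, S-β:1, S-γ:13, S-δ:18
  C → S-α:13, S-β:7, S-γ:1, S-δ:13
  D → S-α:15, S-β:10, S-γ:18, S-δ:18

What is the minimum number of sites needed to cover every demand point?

Coverage sets (demand points within 9 of each site):
  A: {S-α, S-γ, S-δ}
  B: {S-α, S-β}
  C: {S-β, S-γ}
  D: {}
No single site covers all 4 demand points.
But {A, B} covers everything, so the minimum is 2.

2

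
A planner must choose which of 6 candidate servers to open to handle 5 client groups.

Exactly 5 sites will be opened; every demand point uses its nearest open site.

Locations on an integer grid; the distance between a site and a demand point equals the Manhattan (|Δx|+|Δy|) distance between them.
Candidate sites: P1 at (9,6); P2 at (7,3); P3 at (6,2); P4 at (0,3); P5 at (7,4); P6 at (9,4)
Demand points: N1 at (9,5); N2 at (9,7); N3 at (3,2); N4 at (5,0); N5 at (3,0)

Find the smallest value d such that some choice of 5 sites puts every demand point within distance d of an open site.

5

Open {P1, P2, P3, P4, P5}.
  Farthest demand point is N5 at distance 5 (to P3); all others are ≤ 5.
With {P1, P2, P3, P4, P6} the worst case is 5.
With {P1, P2, P3, P5, P6} the worst case is 5.
No size-5 selection achieves below 5.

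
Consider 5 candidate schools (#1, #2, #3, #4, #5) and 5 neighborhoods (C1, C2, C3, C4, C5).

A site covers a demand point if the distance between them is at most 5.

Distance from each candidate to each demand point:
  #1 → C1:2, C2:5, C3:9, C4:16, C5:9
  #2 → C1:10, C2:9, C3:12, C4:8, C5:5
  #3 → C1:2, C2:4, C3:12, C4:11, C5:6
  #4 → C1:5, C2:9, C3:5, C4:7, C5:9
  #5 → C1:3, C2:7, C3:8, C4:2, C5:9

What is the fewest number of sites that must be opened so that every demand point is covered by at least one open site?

4

Coverage sets (demand points within 5 of each site):
  #1: {C1, C2}
  #2: {C5}
  #3: {C1, C2}
  #4: {C1, C3}
  #5: {C1, C4}
No 3 sites suffice: every size-3 union leaves at least one demand point uncovered.
But {#1, #2, #4, #5} covers everything, so the minimum is 4.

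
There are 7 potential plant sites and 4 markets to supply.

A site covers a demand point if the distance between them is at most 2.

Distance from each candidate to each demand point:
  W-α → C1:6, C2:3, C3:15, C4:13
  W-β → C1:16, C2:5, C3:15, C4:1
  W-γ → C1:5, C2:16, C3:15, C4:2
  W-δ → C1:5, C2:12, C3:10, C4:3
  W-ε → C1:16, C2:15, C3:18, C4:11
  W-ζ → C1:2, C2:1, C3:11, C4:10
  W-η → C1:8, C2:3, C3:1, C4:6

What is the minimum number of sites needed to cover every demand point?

Coverage sets (demand points within 2 of each site):
  W-α: {}
  W-β: {C4}
  W-γ: {C4}
  W-δ: {}
  W-ε: {}
  W-ζ: {C1, C2}
  W-η: {C3}
No 2 sites suffice: every size-2 union leaves at least one demand point uncovered.
But {W-β, W-ζ, W-η} covers everything, so the minimum is 3.

3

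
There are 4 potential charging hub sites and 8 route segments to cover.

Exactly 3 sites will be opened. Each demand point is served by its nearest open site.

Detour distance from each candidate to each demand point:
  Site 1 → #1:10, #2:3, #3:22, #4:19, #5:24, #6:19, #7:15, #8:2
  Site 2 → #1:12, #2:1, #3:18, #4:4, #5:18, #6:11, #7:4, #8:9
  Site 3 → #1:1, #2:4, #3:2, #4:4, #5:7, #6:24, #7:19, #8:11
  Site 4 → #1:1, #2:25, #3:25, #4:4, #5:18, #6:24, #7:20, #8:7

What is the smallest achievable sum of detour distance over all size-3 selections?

32

Open {Site 1, Site 2, Site 3}.
  #1→Site 3 1, #2→Site 2 1, #3→Site 3 2, #4→Site 2 4, #5→Site 3 7, #6→Site 2 11, #7→Site 2 4, #8→Site 1 2  ⇒ total 32.
Compare {Site 2, Site 3, Site 4}: total 37.
Compare {Site 1, Site 3, Site 4}: total 53.
No size-3 selection does better; minimum is 32.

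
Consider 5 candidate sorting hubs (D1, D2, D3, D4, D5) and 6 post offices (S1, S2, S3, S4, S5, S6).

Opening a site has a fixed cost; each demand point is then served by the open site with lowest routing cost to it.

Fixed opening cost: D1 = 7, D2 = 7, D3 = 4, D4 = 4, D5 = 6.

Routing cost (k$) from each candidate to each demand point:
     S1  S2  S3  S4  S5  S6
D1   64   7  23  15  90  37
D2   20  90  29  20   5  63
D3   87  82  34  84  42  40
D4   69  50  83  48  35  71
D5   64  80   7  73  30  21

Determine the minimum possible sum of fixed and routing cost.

95

Open {D1, D2, D5}: assign each demand point to its cheapest open site.
  S1→D2 20, S2→D1 7, S3→D5 7, S4→D1 15, S5→D2 5, S6→D5 21
  routing cost 75, fixed 20 → total 95.
Compare {D1, D2, D3, D5}: routing cost 75 + fixed 24 = 99.
Compare {D1, D2, D4, D5}: routing cost 75 + fixed 24 = 99.
Compare {D1, D2, D3, D4, D5}: routing cost 75 + fixed 28 = 103.
All other subsets cost ≥ 99. Minimum total cost: 95.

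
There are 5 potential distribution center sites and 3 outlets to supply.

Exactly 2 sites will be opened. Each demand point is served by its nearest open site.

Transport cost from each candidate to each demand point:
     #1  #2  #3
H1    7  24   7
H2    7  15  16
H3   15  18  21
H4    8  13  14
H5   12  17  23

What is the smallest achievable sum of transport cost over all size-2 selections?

27

Open {H1, H4}.
  #1→H1 7, #2→H4 13, #3→H1 7  ⇒ total 27.
Compare {H1, H2}: total 29.
Compare {H1, H5}: total 31.
No size-2 selection does better; minimum is 27.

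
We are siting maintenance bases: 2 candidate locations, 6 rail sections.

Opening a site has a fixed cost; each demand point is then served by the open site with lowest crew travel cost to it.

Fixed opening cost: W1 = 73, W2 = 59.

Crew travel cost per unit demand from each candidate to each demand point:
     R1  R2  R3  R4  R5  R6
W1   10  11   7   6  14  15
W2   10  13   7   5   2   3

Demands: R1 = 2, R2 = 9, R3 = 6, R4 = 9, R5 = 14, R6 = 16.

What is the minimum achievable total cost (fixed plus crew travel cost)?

Open {W2}: assign each demand point to its cheapest open site.
  R1→W2 2×10=20, R2→W2 9×13=117, R3→W2 6×7=42, R4→W2 9×5=45, R5→W2 14×2=28, R6→W2 16×3=48
  crew travel cost 300, fixed 59 → total 359.
Compare {W1, W2}: crew travel cost 282 + fixed 132 = 414.
Compare {W1}: crew travel cost 651 + fixed 73 = 724.

359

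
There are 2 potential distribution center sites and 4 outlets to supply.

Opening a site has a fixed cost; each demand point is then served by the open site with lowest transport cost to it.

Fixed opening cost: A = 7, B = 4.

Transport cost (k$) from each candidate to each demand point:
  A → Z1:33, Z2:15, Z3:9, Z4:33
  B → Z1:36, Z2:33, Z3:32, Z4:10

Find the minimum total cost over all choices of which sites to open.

Open {A, B}: assign each demand point to its cheapest open site.
  Z1→A 33, Z2→A 15, Z3→A 9, Z4→B 10
  transport cost 67, fixed 11 → total 78.
Compare {A}: transport cost 90 + fixed 7 = 97.
Compare {B}: transport cost 111 + fixed 4 = 115.

78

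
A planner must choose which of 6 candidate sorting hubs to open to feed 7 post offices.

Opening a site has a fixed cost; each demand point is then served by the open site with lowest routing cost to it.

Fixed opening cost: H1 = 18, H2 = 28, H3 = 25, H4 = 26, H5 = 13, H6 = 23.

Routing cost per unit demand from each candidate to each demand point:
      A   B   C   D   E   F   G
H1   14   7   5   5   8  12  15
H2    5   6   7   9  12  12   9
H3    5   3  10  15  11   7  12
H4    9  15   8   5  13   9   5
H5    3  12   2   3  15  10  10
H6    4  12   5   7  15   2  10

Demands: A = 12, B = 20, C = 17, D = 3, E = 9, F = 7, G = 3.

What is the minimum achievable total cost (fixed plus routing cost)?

Open {H1, H3, H5, H6}: assign each demand point to its cheapest open site.
  A→H5 12×3=36, B→H3 20×3=60, C→H5 17×2=34, D→H5 3×3=9, E→H1 9×8=72, F→H6 7×2=14, G→H5 3×10=30
  routing cost 255, fixed 79 → total 334.
Compare {H3, H5, H6}: routing cost 282 + fixed 61 = 343.
Compare {H1, H3, H4, H5, H6}: routing cost 240 + fixed 105 = 345.
Compare {H1, H3, H5}: routing cost 290 + fixed 56 = 346.
All other subsets cost ≥ 343. Minimum total cost: 334.

334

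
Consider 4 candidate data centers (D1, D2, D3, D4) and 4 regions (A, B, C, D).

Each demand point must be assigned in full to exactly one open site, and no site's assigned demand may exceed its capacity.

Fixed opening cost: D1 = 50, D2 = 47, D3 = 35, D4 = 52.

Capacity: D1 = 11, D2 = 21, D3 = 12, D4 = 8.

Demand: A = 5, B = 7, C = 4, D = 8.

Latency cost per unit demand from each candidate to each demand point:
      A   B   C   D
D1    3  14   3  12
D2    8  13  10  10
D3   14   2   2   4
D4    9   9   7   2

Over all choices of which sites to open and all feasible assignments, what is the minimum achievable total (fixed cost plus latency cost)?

Open {D1, D3, D4}; cheapest assignment that respects the capacities:
  D1 (cap 11, load 5): A — cost 5×3 = 15
  D3 (cap 12, load 11): B, C — cost 7×2 + 4×2 = 22
  D4 (cap 8, load 8): D — cost 8×2 = 16
  Shipping 53, fixed 137 → total 190.
  Any other capacity-feasible assignment to {D1, D3, D4} ships for at least 53.
Compare {D2, D3, D4}: its best feasible assignment gives total 212.
Compare {D2, D3}: its best feasible assignment gives total 224.
Every other set of open sites that can feasibly serve all demand totals ≥ 212 even under its best assignment. Minimum: 190.

190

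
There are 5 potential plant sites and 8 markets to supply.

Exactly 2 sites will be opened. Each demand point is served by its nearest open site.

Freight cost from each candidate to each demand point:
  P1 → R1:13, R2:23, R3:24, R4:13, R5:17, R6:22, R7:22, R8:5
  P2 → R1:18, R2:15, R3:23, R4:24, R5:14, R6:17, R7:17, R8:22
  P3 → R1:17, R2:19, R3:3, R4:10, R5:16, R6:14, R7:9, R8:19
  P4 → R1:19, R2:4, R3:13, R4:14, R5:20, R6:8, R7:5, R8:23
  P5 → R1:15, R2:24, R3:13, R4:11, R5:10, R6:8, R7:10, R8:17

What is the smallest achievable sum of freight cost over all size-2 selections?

Open {P1, P4}.
  R1→P1 13, R2→P4 4, R3→P4 13, R4→P1 13, R5→P1 17, R6→P4 8, R7→P4 5, R8→P1 5  ⇒ total 78.
Compare {P3, P4}: total 82.
Compare {P4, P5}: total 83.
No size-2 selection does better; minimum is 78.

78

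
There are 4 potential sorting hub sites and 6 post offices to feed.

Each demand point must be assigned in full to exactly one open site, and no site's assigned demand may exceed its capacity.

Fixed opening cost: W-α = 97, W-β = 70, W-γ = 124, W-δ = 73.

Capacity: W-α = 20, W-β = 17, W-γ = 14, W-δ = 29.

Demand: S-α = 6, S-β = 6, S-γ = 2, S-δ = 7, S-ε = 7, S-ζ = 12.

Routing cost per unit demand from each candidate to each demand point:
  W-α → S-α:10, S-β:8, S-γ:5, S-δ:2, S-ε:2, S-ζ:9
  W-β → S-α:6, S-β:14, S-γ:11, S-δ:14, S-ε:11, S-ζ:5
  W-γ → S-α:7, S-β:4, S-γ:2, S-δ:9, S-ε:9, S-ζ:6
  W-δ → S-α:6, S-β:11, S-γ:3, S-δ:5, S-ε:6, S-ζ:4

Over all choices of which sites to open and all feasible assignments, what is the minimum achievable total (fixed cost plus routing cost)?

Open {W-α, W-δ}; cheapest assignment that respects the capacities:
  W-α (cap 20, load 20): S-β, S-δ, S-ε — cost 6×8 + 7×2 + 7×2 = 76
  W-δ (cap 29, load 20): S-α, S-γ, S-ζ — cost 6×6 + 2×3 + 12×4 = 90
  Shipping 166, fixed 170 → total 336.
  Any other capacity-feasible assignment to {W-α, W-δ} ships for at least 166.
Compare {W-β, W-δ}: its best feasible assignment gives total 388.
Compare {W-γ, W-δ}: its best feasible assignment gives total 392.
Every other set of open sites that can feasibly serve all demand totals ≥ 388 even under its best assignment. Minimum: 336.

336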